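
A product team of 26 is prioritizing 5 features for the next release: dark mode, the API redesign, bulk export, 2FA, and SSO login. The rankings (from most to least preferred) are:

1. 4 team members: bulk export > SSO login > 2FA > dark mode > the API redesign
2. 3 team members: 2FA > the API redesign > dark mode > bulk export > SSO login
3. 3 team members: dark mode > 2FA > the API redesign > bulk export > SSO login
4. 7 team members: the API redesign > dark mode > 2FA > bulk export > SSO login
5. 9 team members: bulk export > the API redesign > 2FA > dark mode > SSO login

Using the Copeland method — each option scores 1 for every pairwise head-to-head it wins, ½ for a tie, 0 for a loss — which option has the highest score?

dark mode: beats SSO login; ties bulk export; loses to the API redesign and 2FA → score 1.5.
the API redesign: beats dark mode, 2FA, and SSO login; ties bulk export → score 3.5.
bulk export: beats SSO login; ties dark mode, the API redesign, and 2FA → score 2.5.
2FA: beats dark mode and SSO login; ties bulk export; loses to the API redesign → score 2.5.
SSO login: loses to dark mode, the API redesign, bulk export, and 2FA → score 0.
the API redesign has the best pairwise record.

the API redesign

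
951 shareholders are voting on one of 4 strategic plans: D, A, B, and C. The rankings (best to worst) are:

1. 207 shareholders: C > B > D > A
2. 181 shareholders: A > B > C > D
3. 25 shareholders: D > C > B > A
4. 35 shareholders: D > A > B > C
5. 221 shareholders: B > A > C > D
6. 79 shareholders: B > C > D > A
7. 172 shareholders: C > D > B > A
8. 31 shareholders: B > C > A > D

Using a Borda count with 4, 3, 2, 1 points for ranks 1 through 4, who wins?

B

D: 207·2 + 181·1 + 25·4 + 35·4 + 221·1 + 79·2 + 172·3 + 31·1 = 1761
A: 207·1 + 181·4 + 25·1 + 35·3 + 221·3 + 79·1 + 172·1 + 31·2 = 2037
B: 207·3 + 181·3 + 25·2 + 35·2 + 221·4 + 79·4 + 172·2 + 31·4 = 2952
C: 207·4 + 181·2 + 25·3 + 35·1 + 221·2 + 79·3 + 172·4 + 31·3 = 2760
B has the highest Borda score (2952).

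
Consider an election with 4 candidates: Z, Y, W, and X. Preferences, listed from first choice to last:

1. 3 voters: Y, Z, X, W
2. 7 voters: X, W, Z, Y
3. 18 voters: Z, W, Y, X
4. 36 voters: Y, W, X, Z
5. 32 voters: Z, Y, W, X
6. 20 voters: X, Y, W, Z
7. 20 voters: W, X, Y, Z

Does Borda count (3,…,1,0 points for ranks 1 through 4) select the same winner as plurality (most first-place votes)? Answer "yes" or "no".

Borda — scores: Z 163, Y 259, W 234, X 160. Winner: Y.
Plurality — first-place votes: Z 50, Y 39, W 20, X 27. Winner: Z.
The two methods disagree.

no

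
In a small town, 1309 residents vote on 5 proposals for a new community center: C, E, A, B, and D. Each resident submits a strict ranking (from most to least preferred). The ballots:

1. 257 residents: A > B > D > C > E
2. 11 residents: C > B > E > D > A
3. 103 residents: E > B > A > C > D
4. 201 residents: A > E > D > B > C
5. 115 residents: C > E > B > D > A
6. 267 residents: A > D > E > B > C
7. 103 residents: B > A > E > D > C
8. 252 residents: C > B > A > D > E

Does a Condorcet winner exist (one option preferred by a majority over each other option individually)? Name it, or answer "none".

A vs C: 931–378 for A.
A vs E: 1080–229 for A.
A vs B: 725–584 for A.
A vs D: 1183–126 for A.
A beats every other option head-to-head.

A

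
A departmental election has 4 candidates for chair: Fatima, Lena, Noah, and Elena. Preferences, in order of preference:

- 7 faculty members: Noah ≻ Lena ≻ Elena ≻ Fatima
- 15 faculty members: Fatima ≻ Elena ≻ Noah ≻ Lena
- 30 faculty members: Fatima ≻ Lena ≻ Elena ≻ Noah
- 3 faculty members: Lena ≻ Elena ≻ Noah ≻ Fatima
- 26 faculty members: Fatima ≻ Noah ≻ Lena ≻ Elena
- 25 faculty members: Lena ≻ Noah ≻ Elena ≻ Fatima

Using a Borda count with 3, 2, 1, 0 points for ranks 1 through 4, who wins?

Fatima

Fatima: 7·0 + 15·3 + 30·3 + 3·0 + 26·3 + 25·0 = 213
Lena: 7·2 + 15·0 + 30·2 + 3·3 + 26·1 + 25·3 = 184
Noah: 7·3 + 15·1 + 30·0 + 3·1 + 26·2 + 25·2 = 141
Elena: 7·1 + 15·2 + 30·1 + 3·2 + 26·0 + 25·1 = 98
Fatima has the highest Borda score (213).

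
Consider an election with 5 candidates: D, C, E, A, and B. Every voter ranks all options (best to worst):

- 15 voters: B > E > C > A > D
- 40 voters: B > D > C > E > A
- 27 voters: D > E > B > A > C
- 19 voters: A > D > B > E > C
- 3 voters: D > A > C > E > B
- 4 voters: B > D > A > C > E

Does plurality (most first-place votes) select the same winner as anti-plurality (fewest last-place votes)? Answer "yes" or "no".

yes

Plurality — first-place votes: D 30, C 0, E 0, A 19, B 59. Winner: B.
Anti-plurality — last-place votes: D 15, C 46, E 4, A 40, B 3. Winner: B.
The two methods agree.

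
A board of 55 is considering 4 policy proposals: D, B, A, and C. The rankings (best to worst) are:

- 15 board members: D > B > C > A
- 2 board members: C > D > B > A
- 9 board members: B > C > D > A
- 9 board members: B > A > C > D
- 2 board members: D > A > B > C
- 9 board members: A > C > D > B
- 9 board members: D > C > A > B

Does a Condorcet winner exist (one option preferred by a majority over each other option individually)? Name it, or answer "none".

none

Checking pairwise contests:
C beats D 29–26.
D beats B 37–18.
D beats A 37–18.
B beats C 35–20.
Every option loses at least one head-to-head, so there is no Condorcet winner.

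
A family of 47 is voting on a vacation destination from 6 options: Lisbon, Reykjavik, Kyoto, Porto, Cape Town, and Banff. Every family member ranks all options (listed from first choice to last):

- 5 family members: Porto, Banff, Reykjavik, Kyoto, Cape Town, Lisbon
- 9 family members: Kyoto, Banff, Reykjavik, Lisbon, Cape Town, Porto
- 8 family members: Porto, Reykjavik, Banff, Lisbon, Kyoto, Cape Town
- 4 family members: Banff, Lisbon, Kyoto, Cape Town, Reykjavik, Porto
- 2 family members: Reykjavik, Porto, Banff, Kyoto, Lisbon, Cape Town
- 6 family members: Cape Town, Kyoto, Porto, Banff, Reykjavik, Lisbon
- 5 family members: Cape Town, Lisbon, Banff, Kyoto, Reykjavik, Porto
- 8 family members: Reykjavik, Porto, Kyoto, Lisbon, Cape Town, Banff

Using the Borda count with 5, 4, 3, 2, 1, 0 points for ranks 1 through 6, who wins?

Lisbon: 5·0 + 9·2 + 8·2 + 4·4 + 2·1 + 6·0 + 5·4 + 8·2 = 88
Reykjavik: 5·3 + 9·3 + 8·4 + 4·1 + 2·5 + 6·1 + 5·1 + 8·5 = 139
Kyoto: 5·2 + 9·5 + 8·1 + 4·3 + 2·2 + 6·4 + 5·2 + 8·3 = 137
Porto: 5·5 + 9·0 + 8·5 + 4·0 + 2·4 + 6·3 + 5·0 + 8·4 = 123
Cape Town: 5·1 + 9·1 + 8·0 + 4·2 + 2·0 + 6·5 + 5·5 + 8·1 = 85
Banff: 5·4 + 9·4 + 8·3 + 4·5 + 2·3 + 6·2 + 5·3 + 8·0 = 133
Reykjavik has the highest Borda score (139).

Reykjavik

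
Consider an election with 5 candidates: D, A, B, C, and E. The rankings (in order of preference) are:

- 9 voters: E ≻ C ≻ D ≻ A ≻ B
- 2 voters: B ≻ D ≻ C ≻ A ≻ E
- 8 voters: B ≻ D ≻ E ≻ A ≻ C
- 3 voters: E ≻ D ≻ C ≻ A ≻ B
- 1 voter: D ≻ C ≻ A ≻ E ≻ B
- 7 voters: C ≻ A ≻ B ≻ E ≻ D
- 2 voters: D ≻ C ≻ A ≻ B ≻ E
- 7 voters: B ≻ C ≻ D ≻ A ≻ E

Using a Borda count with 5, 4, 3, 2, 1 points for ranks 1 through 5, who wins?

C

D: 9·3 + 2·4 + 8·4 + 3·4 + 1·5 + 7·1 + 2·5 + 7·3 = 122
A: 9·2 + 2·2 + 8·2 + 3·2 + 1·3 + 7·4 + 2·3 + 7·2 = 95
B: 9·1 + 2·5 + 8·5 + 3·1 + 1·1 + 7·3 + 2·2 + 7·5 = 123
C: 9·4 + 2·3 + 8·1 + 3·3 + 1·4 + 7·5 + 2·4 + 7·4 = 134
E: 9·5 + 2·1 + 8·3 + 3·5 + 1·2 + 7·2 + 2·1 + 7·1 = 111
C has the highest Borda score (134).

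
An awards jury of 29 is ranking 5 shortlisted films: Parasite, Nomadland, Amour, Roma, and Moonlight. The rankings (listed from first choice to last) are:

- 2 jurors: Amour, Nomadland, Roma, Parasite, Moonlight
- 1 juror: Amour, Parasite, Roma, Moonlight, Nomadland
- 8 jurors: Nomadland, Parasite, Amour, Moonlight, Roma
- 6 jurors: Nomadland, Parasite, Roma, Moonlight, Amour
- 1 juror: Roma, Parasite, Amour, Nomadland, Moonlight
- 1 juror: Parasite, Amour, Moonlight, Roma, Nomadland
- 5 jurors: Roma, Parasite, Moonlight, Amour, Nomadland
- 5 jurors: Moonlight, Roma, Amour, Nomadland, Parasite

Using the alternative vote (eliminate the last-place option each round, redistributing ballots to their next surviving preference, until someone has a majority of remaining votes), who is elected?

Nomadland

Round 1: Parasite 1, Nomadland 14, Amour 3, Roma 6, Moonlight 5. Eliminate Parasite.
Round 2: Nomadland 14, Amour 4, Roma 6, Moonlight 5. Eliminate Amour.
Round 3: Nomadland 16, Roma 7, Moonlight 6. Nomadland has a majority.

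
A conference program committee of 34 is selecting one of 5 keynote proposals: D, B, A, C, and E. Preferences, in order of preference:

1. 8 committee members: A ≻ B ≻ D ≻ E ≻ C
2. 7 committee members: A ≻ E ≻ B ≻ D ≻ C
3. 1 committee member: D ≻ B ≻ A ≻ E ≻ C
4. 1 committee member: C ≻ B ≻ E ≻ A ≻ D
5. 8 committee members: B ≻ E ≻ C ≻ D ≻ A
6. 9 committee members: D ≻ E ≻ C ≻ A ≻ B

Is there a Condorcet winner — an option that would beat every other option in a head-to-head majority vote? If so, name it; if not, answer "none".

none

Checking pairwise contests:
B beats D 24–10.
A beats B 24–10.
D beats A 18–16.
D beats C 25–9.
D beats E 18–16.
Every option loses at least one head-to-head, so there is no Condorcet winner.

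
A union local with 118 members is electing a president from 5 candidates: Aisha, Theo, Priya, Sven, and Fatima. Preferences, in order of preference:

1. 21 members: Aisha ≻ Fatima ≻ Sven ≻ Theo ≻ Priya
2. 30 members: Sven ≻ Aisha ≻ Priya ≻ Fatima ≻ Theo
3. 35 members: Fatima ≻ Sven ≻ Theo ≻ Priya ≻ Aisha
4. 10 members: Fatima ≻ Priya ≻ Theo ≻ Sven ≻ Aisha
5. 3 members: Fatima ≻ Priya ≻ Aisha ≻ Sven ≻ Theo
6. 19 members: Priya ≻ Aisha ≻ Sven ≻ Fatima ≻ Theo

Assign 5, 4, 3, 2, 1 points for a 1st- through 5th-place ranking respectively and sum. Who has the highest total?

Sven

Aisha: 21·5 + 30·4 + 35·1 + 10·1 + 3·3 + 19·4 = 355
Theo: 21·2 + 30·1 + 35·3 + 10·3 + 3·1 + 19·1 = 229
Priya: 21·1 + 30·3 + 35·2 + 10·4 + 3·4 + 19·5 = 328
Sven: 21·3 + 30·5 + 35·4 + 10·2 + 3·2 + 19·3 = 436
Fatima: 21·4 + 30·2 + 35·5 + 10·5 + 3·5 + 19·2 = 422
Sven has the highest Borda score (436).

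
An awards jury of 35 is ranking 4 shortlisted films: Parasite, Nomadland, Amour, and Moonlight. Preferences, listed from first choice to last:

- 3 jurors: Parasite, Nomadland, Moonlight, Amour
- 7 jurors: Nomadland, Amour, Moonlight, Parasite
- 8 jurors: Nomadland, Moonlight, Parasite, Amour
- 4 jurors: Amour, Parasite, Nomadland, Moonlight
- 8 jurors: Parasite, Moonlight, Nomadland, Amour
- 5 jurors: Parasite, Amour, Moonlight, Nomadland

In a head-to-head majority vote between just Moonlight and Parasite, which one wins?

Voters preferring Moonlight to Parasite: 15; preferring Parasite to Moonlight: 20.
Parasite wins the head-to-head.

Parasite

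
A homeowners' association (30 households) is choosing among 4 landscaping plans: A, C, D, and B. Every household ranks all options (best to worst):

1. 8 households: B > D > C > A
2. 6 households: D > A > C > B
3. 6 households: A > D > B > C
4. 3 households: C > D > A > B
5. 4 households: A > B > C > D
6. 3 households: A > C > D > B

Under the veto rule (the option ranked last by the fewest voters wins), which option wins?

Last-place votes: A 8, C 6, D 4, B 12.
D is ranked last by the fewest voters, so D wins.

D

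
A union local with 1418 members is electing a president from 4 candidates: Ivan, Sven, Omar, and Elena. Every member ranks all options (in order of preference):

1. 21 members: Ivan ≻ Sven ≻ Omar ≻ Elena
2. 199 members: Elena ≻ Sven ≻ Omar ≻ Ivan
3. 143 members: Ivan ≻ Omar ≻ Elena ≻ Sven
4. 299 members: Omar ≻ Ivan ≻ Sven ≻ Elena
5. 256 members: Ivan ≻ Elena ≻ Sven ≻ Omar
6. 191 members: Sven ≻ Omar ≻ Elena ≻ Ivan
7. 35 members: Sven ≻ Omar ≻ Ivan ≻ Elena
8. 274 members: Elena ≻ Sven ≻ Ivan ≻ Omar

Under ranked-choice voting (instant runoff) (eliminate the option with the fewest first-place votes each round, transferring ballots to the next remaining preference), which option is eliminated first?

Round 1: Ivan 420, Sven 226, Omar 299, Elena 473. Eliminate Sven.

Sven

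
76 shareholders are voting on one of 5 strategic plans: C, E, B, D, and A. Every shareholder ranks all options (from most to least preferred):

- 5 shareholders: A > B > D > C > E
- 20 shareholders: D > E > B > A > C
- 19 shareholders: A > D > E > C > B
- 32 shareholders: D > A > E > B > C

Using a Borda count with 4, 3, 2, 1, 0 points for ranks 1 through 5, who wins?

D

C: 5·1 + 20·0 + 19·1 + 32·0 = 24
E: 5·0 + 20·3 + 19·2 + 32·2 = 162
B: 5·3 + 20·2 + 19·0 + 32·1 = 87
D: 5·2 + 20·4 + 19·3 + 32·4 = 275
A: 5·4 + 20·1 + 19·4 + 32·3 = 212
D has the highest Borda score (275).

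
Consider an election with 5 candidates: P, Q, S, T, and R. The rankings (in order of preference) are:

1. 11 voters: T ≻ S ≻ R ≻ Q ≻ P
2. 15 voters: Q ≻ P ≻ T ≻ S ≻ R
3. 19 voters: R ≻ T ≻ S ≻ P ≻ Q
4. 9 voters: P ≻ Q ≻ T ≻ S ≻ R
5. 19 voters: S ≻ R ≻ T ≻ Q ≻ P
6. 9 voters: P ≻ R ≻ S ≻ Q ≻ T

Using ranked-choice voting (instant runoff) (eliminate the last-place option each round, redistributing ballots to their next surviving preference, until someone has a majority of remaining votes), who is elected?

Round 1: P 18, Q 15, S 19, T 11, R 19. Eliminate T.
Round 2: P 18, Q 15, S 30, R 19. Eliminate Q.
Round 3: P 33, S 30, R 19. Eliminate R.
Round 4: P 33, S 49. S has a majority.

S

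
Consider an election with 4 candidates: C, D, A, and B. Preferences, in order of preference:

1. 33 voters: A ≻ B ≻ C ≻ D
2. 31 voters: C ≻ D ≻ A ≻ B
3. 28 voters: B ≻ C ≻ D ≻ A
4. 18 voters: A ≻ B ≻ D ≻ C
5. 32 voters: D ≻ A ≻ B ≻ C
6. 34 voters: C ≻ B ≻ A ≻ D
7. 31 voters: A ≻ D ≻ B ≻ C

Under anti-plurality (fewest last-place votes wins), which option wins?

Last-place votes: C 81, D 67, A 28, B 31.
A is ranked last by the fewest voters, so A wins.

A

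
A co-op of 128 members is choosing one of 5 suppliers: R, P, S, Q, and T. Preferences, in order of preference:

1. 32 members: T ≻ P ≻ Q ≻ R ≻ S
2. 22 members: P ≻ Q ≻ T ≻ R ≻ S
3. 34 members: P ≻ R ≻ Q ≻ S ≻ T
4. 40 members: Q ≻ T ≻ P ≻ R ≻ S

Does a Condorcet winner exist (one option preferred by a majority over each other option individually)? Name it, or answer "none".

Checking pairwise contests:
P beats R 128–0.
T beats P 72–56.
R beats S 128–0.
P beats Q 88–40.
Q beats T 96–32.
Every option loses at least one head-to-head, so there is no Condorcet winner.

none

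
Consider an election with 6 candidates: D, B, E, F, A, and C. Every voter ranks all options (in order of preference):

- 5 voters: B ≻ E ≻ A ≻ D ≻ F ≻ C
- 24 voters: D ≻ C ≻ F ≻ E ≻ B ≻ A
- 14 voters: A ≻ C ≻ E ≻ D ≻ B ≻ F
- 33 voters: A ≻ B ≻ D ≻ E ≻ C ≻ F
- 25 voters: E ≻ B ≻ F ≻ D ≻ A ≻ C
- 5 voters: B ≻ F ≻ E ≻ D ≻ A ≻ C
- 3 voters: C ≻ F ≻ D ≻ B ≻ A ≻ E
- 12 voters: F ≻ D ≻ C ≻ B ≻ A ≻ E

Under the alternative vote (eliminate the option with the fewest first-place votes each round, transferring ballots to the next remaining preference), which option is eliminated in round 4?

Round 1: D 24, B 10, E 25, F 12, A 47, C 3. Eliminate C.
Round 2: D 24, B 10, E 25, F 15, A 47. Eliminate B.
Round 3: D 24, E 30, F 20, A 47. Eliminate F.
Round 4: D 39, E 35, A 47. Eliminate E.

E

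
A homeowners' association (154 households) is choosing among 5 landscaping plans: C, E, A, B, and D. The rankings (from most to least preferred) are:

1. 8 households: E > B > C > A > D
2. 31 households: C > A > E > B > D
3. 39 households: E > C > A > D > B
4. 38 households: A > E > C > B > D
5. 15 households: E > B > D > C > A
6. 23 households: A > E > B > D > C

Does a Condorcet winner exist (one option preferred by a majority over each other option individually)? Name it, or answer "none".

Checking pairwise contests:
E beats C 123–31.
A beats E 92–62.
C beats A 93–61.
C beats B 108–46.
C beats D 116–38.
Every option loses at least one head-to-head, so there is no Condorcet winner.

none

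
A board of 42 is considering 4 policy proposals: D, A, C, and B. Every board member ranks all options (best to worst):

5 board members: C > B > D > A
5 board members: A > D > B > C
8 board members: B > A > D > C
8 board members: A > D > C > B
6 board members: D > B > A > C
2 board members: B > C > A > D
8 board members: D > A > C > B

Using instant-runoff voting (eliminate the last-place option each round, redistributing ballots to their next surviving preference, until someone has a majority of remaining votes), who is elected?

Round 1: D 14, A 13, C 5, B 10. Eliminate C.
Round 2: D 14, A 13, B 15. Eliminate A.
Round 3: D 27, B 15. D has a majority.

D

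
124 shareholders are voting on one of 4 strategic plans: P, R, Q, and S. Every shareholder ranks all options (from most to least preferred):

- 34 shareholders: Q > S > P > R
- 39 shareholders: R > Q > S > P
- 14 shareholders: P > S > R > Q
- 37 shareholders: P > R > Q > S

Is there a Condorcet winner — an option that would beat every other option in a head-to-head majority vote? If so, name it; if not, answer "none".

none

Checking pairwise contests:
Q beats P 73–51.
P beats R 85–39.
R beats Q 90–34.
R beats S 76–48.
Every option loses at least one head-to-head, so there is no Condorcet winner.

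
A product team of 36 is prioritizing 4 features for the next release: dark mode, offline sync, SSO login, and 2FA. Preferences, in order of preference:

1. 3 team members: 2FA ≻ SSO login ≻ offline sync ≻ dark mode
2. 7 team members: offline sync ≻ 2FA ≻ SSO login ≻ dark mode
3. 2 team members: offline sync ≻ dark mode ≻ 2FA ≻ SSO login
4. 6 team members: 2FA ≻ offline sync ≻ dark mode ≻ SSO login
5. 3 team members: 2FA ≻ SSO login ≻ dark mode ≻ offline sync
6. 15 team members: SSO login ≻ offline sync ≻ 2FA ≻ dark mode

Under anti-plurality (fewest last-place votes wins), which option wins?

Last-place votes: dark mode 25, offline sync 3, SSO login 8, 2FA 0.
2FA is ranked last by the fewest voters, so 2FA wins.

2FA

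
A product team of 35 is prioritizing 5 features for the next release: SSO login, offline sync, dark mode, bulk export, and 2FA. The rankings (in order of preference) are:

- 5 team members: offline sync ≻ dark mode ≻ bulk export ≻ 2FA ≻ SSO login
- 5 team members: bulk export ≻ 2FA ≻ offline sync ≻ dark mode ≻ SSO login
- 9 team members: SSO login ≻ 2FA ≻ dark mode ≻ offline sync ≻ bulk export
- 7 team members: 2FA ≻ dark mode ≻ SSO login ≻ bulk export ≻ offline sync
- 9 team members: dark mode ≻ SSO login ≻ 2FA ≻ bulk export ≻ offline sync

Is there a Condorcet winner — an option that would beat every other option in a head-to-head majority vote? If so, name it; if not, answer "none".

Checking pairwise contests:
dark mode beats SSO login 26–9.
SSO login beats offline sync 25–10.
2FA beats dark mode 21–14.
SSO login beats bulk export 25–10.
SSO login beats 2FA 18–17.
Every option loses at least one head-to-head, so there is no Condorcet winner.

none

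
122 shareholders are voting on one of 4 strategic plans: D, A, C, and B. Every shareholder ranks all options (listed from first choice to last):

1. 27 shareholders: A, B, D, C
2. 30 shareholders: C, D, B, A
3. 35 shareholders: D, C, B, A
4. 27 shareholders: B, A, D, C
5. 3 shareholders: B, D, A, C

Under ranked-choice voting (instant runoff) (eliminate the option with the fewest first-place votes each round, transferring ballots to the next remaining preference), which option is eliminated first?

A

Round 1: D 35, A 27, C 30, B 30. Eliminate A.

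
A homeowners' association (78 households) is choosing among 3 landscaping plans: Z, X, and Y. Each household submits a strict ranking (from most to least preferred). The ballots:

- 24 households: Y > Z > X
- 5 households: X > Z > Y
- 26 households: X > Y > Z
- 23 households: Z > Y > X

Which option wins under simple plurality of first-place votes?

First-place votes: Z 23, X 31, Y 24.
X has the most first-place votes.

X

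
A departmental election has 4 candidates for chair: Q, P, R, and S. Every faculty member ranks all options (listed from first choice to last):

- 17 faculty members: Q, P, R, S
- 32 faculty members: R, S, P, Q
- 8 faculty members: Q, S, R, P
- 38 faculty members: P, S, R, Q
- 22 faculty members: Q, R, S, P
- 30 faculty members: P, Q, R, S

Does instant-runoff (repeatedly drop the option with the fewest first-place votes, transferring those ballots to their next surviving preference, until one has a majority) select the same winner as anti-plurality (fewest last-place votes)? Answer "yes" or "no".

Instant-runoff — R1 Q 47, P 68, R 32, S 0 (S out); R2 Q 47, P 68, R 32 (R out); R3 Q 47, P 100 (P winner). Winner: P.
Anti-plurality — last-place votes: Q 70, P 30, R 0, S 47. Winner: R.
The two methods disagree.

no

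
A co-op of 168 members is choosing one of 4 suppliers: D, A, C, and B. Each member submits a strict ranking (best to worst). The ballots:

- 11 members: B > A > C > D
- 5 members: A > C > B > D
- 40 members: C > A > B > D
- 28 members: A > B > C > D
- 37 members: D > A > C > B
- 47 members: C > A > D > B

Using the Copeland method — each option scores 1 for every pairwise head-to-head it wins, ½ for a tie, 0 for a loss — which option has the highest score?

D: ties B; loses to A and C → score 0.5.
A: beats D and B; loses to C → score 2.
C: beats D, A, and B → score 3.
B: ties D; loses to A and C → score 0.5.
C has the best pairwise record.

C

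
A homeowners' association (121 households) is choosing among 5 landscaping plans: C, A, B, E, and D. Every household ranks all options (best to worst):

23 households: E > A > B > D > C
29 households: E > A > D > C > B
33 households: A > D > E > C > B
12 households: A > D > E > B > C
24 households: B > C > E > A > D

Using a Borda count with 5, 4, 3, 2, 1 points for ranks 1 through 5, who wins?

A

C: 23·1 + 29·2 + 33·2 + 12·1 + 24·4 = 255
A: 23·4 + 29·4 + 33·5 + 12·5 + 24·2 = 481
B: 23·3 + 29·1 + 33·1 + 12·2 + 24·5 = 275
E: 23·5 + 29·5 + 33·3 + 12·3 + 24·3 = 467
D: 23·2 + 29·3 + 33·4 + 12·4 + 24·1 = 337
A has the highest Borda score (481).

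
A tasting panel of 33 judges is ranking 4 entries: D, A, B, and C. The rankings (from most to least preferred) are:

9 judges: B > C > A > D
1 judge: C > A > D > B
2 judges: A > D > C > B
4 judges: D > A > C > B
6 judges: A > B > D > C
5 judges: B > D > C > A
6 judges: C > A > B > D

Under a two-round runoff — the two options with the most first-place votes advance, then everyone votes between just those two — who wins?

Round 1 first-place votes: D 4, A 8, B 14, C 7.
B and A advance.
Runoff: B is preferred to A by 14 voters; A by 19.
A wins the runoff.

A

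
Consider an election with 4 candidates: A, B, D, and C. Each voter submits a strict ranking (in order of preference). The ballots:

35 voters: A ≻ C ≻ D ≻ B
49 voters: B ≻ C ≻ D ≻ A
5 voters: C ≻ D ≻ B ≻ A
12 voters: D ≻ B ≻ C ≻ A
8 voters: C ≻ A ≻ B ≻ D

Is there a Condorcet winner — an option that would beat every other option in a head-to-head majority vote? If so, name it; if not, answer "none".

B

B vs A: 66–43 for B.
B vs D: 57–52 for B.
B vs C: 61–48 for B.
B beats every other option head-to-head.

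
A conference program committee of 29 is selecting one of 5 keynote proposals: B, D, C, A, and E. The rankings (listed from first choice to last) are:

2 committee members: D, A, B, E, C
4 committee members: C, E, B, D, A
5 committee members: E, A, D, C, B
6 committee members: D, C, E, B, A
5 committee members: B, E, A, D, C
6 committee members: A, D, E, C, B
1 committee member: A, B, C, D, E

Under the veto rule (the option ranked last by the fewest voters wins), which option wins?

D

Last-place votes: B 11, D 0, C 7, A 10, E 1.
D is ranked last by the fewest voters, so D wins.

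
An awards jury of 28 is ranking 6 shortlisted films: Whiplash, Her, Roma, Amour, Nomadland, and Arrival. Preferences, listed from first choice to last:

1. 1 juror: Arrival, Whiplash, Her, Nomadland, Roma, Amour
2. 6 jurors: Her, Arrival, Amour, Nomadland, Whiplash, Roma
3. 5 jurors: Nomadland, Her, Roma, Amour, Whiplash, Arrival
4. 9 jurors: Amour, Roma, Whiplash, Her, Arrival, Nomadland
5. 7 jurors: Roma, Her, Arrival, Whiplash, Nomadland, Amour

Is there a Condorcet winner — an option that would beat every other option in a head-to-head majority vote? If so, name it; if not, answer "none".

Checking pairwise contests:
Her beats Whiplash 18–10.
Roma beats Her 16–12.
Amour beats Roma 15–13.
Her beats Amour 19–9.
Whiplash beats Nomadland 17–11.
Her beats Arrival 27–1.
Every option loses at least one head-to-head, so there is no Condorcet winner.

none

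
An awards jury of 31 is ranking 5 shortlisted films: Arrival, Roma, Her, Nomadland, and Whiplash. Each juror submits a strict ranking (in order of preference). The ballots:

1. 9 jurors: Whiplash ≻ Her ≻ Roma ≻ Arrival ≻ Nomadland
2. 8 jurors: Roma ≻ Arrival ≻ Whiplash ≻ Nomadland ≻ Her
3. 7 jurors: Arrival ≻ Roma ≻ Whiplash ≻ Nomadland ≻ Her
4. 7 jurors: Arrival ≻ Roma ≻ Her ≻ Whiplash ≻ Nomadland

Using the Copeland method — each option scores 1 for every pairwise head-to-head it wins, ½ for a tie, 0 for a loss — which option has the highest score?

Arrival: beats Her, Nomadland, and Whiplash; loses to Roma → score 3.
Roma: beats Arrival, Her, Nomadland, and Whiplash → score 4.
Her: beats Nomadland; loses to Arrival, Roma, and Whiplash → score 1.
Nomadland: loses to Arrival, Roma, Her, and Whiplash → score 0.
Whiplash: beats Her and Nomadland; loses to Arrival and Roma → score 2.
Roma has the best pairwise record.

Roma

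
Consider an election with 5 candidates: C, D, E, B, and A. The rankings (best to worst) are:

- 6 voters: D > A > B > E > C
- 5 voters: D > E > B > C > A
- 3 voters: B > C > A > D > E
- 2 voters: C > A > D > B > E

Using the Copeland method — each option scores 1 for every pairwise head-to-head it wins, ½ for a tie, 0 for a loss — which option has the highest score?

D

C: beats A; loses to D, E, and B → score 1.
D: beats C, E, B, and A → score 4.
E: beats C; loses to D, B, and A → score 1.
B: beats C and E; ties A; loses to D → score 2.5.
A: beats E; ties B; loses to C and D → score 1.5.
D has the best pairwise record.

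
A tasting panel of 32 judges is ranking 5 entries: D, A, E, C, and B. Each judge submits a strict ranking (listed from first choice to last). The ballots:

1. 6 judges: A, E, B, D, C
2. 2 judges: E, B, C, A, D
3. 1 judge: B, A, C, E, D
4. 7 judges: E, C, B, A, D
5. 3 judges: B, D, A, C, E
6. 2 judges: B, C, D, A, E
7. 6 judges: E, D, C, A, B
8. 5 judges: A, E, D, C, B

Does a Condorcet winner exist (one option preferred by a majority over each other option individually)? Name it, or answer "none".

Checking pairwise contests:
A beats D 21–11.
C beats A 17–15.
A beats E 17–15.
D beats C 20–12.
A beats B 17–15.
Every option loses at least one head-to-head, so there is no Condorcet winner.

none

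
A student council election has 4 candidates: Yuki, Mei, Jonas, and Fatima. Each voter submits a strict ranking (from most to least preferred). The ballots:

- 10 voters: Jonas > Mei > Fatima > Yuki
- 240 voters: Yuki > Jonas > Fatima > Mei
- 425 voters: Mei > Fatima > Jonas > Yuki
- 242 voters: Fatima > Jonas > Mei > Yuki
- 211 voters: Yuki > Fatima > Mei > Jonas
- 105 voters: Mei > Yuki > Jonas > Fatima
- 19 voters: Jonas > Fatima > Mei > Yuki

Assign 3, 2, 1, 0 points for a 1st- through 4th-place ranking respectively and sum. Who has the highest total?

Yuki: 10·0 + 240·3 + 425·0 + 242·0 + 211·3 + 105·2 + 19·0 = 1563
Mei: 10·2 + 240·0 + 425·3 + 242·1 + 211·1 + 105·3 + 19·1 = 2082
Jonas: 10·3 + 240·2 + 425·1 + 242·2 + 211·0 + 105·1 + 19·3 = 1581
Fatima: 10·1 + 240·1 + 425·2 + 242·3 + 211·2 + 105·0 + 19·2 = 2286
Fatima has the highest Borda score (2286).

Fatima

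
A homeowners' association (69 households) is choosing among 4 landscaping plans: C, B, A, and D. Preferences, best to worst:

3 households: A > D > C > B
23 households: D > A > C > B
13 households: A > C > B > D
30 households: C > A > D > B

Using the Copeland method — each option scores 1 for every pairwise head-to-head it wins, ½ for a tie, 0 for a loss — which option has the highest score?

C: beats B and D; loses to A → score 2.
B: loses to C, A, and D → score 0.
A: beats C, B, and D → score 3.
D: beats B; loses to C and A → score 1.
A has the best pairwise record.

A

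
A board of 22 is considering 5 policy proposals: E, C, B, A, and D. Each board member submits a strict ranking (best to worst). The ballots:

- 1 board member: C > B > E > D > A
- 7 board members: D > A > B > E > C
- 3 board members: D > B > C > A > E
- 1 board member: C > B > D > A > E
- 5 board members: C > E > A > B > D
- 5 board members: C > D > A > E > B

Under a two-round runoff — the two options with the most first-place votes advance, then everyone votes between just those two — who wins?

Round 1 first-place votes: E 0, C 12, B 0, A 0, D 10.
C and D advance.
Runoff: C is preferred to D by 12 voters; D by 10.
C wins the runoff.

C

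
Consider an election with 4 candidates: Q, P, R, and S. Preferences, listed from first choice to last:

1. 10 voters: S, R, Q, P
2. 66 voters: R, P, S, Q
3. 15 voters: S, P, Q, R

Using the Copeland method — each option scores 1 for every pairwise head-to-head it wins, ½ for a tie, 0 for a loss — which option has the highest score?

Q: loses to P, R, and S → score 0.
P: beats Q and S; loses to R → score 2.
R: beats Q, P, and S → score 3.
S: beats Q; loses to P and R → score 1.
R has the best pairwise record.

R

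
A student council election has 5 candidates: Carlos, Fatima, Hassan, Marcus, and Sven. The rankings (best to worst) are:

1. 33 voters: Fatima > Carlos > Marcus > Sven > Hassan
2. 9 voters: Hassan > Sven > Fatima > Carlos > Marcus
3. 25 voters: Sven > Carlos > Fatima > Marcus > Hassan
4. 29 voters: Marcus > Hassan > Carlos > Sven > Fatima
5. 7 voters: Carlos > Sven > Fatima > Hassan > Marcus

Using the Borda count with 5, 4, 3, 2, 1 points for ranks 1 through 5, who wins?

Carlos

Carlos: 33·4 + 9·2 + 25·4 + 29·3 + 7·5 = 372
Fatima: 33·5 + 9·3 + 25·3 + 29·1 + 7·3 = 317
Hassan: 33·1 + 9·5 + 25·1 + 29·4 + 7·2 = 233
Marcus: 33·3 + 9·1 + 25·2 + 29·5 + 7·1 = 310
Sven: 33·2 + 9·4 + 25·5 + 29·2 + 7·4 = 313
Carlos has the highest Borda score (372).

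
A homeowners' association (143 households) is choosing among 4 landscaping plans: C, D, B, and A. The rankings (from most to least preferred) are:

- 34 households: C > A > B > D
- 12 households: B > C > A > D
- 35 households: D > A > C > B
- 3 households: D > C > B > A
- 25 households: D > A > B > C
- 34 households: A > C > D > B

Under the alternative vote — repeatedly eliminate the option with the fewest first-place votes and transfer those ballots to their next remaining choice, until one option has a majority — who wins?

C

Round 1: C 34, D 63, B 12, A 34. Eliminate B.
Round 2: C 46, D 63, A 34. Eliminate A.
Round 3: C 80, D 63. C has a majority.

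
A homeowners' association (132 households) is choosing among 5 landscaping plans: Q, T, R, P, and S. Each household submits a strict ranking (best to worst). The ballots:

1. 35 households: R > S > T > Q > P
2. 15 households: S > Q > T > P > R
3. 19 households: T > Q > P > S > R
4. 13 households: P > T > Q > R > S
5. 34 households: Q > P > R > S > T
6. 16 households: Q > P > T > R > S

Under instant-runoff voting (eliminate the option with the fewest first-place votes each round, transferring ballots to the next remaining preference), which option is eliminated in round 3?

Round 1: Q 50, T 19, R 35, P 13, S 15. Eliminate P.
Round 2: Q 50, T 32, R 35, S 15. Eliminate S.
Round 3: Q 65, T 32, R 35. Eliminate T.

T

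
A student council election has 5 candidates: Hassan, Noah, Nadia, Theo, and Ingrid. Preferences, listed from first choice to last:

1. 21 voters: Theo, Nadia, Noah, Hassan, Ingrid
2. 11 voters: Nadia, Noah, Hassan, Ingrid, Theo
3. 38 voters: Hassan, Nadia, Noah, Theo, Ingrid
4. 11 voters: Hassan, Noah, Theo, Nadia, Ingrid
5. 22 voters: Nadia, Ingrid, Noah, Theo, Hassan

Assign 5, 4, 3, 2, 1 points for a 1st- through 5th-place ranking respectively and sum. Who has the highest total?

Hassan: 21·2 + 11·3 + 38·5 + 11·5 + 22·1 = 342
Noah: 21·3 + 11·4 + 38·3 + 11·4 + 22·3 = 331
Nadia: 21·4 + 11·5 + 38·4 + 11·2 + 22·5 = 423
Theo: 21·5 + 11·1 + 38·2 + 11·3 + 22·2 = 269
Ingrid: 21·1 + 11·2 + 38·1 + 11·1 + 22·4 = 180
Nadia has the highest Borda score (423).

Nadia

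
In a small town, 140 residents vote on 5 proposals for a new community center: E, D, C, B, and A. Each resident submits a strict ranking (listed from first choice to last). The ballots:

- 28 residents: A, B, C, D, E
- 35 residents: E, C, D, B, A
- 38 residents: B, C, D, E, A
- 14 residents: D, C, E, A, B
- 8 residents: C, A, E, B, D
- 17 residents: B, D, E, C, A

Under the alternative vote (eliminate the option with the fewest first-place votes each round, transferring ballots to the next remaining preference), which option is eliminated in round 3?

A

Round 1: E 35, D 14, C 8, B 55, A 28. Eliminate C.
Round 2: E 35, D 14, B 55, A 36. Eliminate D.
Round 3: E 49, B 55, A 36. Eliminate A.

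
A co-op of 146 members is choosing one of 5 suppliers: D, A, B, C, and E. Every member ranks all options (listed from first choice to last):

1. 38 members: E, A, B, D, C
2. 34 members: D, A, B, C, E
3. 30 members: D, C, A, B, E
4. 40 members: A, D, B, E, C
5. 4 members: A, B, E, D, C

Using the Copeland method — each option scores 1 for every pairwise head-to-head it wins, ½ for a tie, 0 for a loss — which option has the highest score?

D: beats B, C, and E; loses to A → score 3.
A: beats D, B, C, and E → score 4.
B: beats C and E; loses to D and A → score 2.
C: loses to D, A, B, and E → score 0.
E: beats C; loses to D, A, and B → score 1.
A has the best pairwise record.

A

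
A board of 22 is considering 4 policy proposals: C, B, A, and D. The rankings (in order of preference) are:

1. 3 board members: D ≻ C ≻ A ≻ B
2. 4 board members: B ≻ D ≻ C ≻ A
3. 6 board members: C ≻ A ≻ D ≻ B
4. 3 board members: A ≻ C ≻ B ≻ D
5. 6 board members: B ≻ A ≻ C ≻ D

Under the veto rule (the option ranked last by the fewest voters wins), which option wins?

C

Last-place votes: C 0, B 9, A 4, D 9.
C is ranked last by the fewest voters, so C wins.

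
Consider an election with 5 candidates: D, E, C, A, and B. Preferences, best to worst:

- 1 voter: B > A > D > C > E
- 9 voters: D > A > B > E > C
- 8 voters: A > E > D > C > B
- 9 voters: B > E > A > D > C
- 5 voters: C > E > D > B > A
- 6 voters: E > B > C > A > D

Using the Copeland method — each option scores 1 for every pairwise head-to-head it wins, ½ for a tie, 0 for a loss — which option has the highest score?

E

D: beats C and B; loses to E and A → score 2.
E: beats D, C, and A; ties B → score 3.5.
C: loses to D, E, A, and B → score 0.
A: beats D and C; loses to E and B → score 2.
B: beats C and A; ties E; loses to D → score 2.5.
E has the best pairwise record.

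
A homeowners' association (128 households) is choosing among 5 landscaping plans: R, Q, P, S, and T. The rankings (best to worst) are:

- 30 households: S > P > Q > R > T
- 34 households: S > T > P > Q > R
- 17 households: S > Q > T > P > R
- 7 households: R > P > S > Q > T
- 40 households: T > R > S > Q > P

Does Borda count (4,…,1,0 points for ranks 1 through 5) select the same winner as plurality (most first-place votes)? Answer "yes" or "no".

Borda — scores: R 178, Q 192, P 196, S 418, T 296. Winner: S.
Plurality — first-place votes: R 7, Q 0, P 0, S 81, T 40. Winner: S.
The two methods agree.

yes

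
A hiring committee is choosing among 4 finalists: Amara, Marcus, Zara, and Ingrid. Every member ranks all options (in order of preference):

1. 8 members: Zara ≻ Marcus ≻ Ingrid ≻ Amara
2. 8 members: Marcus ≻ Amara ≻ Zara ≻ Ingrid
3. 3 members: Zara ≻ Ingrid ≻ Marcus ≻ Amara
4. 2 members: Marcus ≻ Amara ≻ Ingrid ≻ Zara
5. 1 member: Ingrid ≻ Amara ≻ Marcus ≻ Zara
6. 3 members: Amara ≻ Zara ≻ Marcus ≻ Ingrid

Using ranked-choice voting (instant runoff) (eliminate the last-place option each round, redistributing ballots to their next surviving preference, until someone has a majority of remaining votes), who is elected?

Zara

Round 1: Amara 3, Marcus 10, Zara 11, Ingrid 1. Eliminate Ingrid.
Round 2: Amara 4, Marcus 10, Zara 11. Eliminate Amara.
Round 3: Marcus 11, Zara 14. Zara has a majority.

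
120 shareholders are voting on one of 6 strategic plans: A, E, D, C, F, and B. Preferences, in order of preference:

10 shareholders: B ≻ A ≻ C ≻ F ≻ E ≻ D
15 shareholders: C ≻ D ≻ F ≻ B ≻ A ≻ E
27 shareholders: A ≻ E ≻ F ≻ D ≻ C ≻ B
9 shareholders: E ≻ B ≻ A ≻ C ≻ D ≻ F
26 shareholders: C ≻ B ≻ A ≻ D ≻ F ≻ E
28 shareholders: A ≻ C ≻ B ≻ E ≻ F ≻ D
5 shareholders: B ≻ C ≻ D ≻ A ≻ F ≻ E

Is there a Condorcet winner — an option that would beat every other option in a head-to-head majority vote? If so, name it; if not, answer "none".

Checking pairwise contests:
B beats A 65–55.
A beats E 111–9.
A beats D 100–20.
A beats C 74–46.
A beats F 105–15.
C beats B 96–24.
Every option loses at least one head-to-head, so there is no Condorcet winner.

none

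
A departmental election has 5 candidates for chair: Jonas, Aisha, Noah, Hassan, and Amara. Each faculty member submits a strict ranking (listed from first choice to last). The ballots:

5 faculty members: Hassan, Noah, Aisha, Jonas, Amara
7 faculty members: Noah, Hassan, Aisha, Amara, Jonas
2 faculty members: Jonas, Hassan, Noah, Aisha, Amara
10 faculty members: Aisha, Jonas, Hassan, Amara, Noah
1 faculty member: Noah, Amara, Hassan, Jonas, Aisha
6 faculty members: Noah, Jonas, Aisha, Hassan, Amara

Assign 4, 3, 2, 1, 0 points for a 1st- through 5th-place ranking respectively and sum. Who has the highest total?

Jonas: 5·1 + 7·0 + 2·4 + 10·3 + 1·1 + 6·3 = 62
Aisha: 5·2 + 7·2 + 2·1 + 10·4 + 1·0 + 6·2 = 78
Noah: 5·3 + 7·4 + 2·2 + 10·0 + 1·4 + 6·4 = 75
Hassan: 5·4 + 7·3 + 2·3 + 10·2 + 1·2 + 6·1 = 75
Amara: 5·0 + 7·1 + 2·0 + 10·1 + 1·3 + 6·0 = 20
Aisha has the highest Borda score (78).

Aisha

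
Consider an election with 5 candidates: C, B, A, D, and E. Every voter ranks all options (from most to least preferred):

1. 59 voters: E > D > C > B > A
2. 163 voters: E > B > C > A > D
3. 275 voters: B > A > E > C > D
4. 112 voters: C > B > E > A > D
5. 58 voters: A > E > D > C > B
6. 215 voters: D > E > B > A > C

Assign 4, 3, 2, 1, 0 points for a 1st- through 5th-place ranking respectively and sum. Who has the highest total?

C: 59·2 + 163·2 + 275·1 + 112·4 + 58·1 + 215·0 = 1225
B: 59·1 + 163·3 + 275·4 + 112·3 + 58·0 + 215·2 = 2414
A: 59·0 + 163·1 + 275·3 + 112·1 + 58·4 + 215·1 = 1547
D: 59·3 + 163·0 + 275·0 + 112·0 + 58·2 + 215·4 = 1153
E: 59·4 + 163·4 + 275·2 + 112·2 + 58·3 + 215·3 = 2481
E has the highest Borda score (2481).

E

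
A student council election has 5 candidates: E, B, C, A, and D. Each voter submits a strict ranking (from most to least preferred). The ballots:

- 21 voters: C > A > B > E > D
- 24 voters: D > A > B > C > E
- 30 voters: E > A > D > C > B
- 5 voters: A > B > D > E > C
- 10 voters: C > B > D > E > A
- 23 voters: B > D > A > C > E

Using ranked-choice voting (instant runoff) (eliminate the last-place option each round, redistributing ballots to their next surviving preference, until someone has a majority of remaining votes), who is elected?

C

Round 1: E 30, B 23, C 31, A 5, D 24. Eliminate A.
Round 2: E 30, B 28, C 31, D 24. Eliminate D.
Round 3: E 30, B 52, C 31. Eliminate E.
Round 4: B 52, C 61. C has a majority.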